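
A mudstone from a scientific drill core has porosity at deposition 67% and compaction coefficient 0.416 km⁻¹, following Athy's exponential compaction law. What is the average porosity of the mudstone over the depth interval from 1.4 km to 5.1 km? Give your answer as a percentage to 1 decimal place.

⟨phi⟩ = (1/(d₂−d₁)) ∫ phi₀ e^(−βd) dd = phi₀·(e^(−β·d₁) − e^(−β·d₂)) / (β·(d₂−d₁))
e^(−0.416×1.4) = 0.5586; e^(−0.416×5.1) = 0.1198
⟨phi⟩ = 0.67 × (0.5586 − 0.1198) / (0.416 × 3.7) = 0.67 × 0.2850 = 0.1910

19.1%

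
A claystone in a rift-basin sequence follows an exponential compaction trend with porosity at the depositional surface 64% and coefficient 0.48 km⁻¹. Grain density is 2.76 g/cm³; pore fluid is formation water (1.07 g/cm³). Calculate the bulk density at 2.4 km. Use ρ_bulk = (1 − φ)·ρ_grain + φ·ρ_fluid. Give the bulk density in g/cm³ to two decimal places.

Porosity at depth: φ = 0.64·exp(−0.48×2.4) = 0.64×0.3160 = 0.2022
Bulk density: ρ_b = (1−φ)ρ_g + φ·ρ_f = 0.7978×2.76 + 0.2022×1.07
       = 2.202 + 0.216 = 2.418 g/cm³

2.42 g/cm³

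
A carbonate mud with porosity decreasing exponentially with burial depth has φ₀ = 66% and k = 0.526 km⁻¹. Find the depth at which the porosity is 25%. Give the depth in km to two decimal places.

1.85 km

Invert Athy's law: d = ln(φ₀/φ) / k
d = ln(0.66/0.25) / 0.526 = ln(2.64) / 0.526 = 0.9708 / 0.526 = 1.846 km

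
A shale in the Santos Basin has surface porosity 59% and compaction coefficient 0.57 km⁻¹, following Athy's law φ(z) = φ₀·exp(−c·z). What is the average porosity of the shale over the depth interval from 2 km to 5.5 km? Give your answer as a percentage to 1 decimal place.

8.2%

⟨φ⟩ = (1/(z₂−z₁)) ∫ φ₀ e^(−cz) dz = φ₀·(e^(−c·z₁) − e^(−c·z₂)) / (c·(z₂−z₁))
e^(−0.57×2) = 0.3198; e^(−0.57×5.5) = 0.0435
⟨φ⟩ = 0.59 × (0.3198 − 0.0435) / (0.57 × 3.5) = 0.59 × 0.1385 = 0.0817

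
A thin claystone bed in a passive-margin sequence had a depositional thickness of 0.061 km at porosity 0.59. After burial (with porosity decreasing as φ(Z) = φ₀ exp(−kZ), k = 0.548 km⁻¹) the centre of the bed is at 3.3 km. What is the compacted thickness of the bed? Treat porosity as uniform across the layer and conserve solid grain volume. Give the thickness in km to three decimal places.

0.028 km

Porosity at 3.3 km: φ = 0.59·exp(−0.548×3.3) = 0.0967
Solid-volume conservation: h(1−φ) = h₀(1−φ₀) ⇒ h = h₀·(1−φ₀)/(1−φ)
h = 0.061 × (1 − 0.59)/(1 − 0.0967) = 0.061 × 0.4539 = 0.0277 km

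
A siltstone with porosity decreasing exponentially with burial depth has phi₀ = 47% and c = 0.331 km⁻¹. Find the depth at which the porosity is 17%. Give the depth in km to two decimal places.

Invert Athy's law: d = ln(phi₀/phi) / c
d = ln(0.47/0.17) / 0.331 = ln(2.765) / 0.331 = 1.0169 / 0.331 = 3.072 km

3.07 km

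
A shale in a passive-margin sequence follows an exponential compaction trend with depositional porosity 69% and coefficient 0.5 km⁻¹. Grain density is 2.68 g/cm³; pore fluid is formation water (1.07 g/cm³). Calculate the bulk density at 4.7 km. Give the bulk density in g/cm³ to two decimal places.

2.57 g/cm³

Porosity at depth: φ = 0.69·exp(−0.5×4.7) = 0.69×0.0954 = 0.0658
Bulk density: ρ_b = (1−φ)ρ_g + φ·ρ_f = 0.9342×2.68 + 0.0658×1.07
       = 2.504 + 0.070 = 2.574 g/cm³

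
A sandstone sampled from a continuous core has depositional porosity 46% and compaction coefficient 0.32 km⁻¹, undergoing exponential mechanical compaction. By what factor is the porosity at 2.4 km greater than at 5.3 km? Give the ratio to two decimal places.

φ(d₁)/φ(d₂) = e^(−k·d₁)/e^(−k·d₂) = e^{k(d₂−d₁)}
= exp(0.32 × 2.9) = exp(0.928) = 2.5294

2.53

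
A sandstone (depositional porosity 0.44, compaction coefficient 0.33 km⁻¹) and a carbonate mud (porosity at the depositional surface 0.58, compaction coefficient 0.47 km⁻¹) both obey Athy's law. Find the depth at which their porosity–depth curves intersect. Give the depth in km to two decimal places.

Set φ₀ₐ e^(−cₐd) = φ₀ᵦ e^(−cᵦd) ⇒ ln(φ₀ₐ/φ₀ᵦ) = (cₐ − cᵦ)·d
d = ln(0.44/0.58) / (0.33 − 0.47) = -0.2763 / -0.14 = 1.973 km

1.97 km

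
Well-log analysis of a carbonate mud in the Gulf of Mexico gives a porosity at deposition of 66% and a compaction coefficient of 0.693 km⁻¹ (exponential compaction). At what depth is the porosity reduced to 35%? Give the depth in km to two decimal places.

Invert Athy's law: d = ln(φ₀/φ) / k
d = ln(0.66/0.35) / 0.693 = ln(1.886) / 0.693 = 0.6343 / 0.693 = 0.915 km

0.92 km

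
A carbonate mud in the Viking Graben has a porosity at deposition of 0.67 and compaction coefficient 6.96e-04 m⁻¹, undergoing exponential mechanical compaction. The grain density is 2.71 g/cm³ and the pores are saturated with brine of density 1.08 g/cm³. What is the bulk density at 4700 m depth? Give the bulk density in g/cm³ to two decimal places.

2.67 g/cm³

Working in km (1 km = 1000 m; β in km⁻¹ = β in m⁻¹ × 1000):
Porosity at depth: n = 0.67·exp(−0.696×4.7) = 0.67×0.0380 = 0.0254
Bulk density: ρ_b = (1−n)ρ_g + n·ρ_f = 0.9746×2.71 + 0.0254×1.08
       = 2.641 + 0.027 = 2.669 g/cm³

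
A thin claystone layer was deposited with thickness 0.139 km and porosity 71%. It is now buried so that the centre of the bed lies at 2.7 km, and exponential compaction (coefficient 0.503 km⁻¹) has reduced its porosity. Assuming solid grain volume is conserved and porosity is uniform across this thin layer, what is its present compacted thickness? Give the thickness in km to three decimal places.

Porosity at 2.7 km: φ = 0.71·exp(−0.503×2.7) = 0.1826
Solid-volume conservation: h(1−φ) = h₀(1−φ₀) ⇒ h = h₀·(1−φ₀)/(1−φ)
h = 0.139 × (1 − 0.71)/(1 − 0.1826) = 0.139 × 0.3548 = 0.0493 km

0.049 km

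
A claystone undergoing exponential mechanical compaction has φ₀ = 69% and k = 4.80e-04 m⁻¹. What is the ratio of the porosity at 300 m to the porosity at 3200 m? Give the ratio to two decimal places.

Working in km (1 km = 1000 m; k in km⁻¹ = k in m⁻¹ × 1000):
φ(z₁)/φ(z₂) = e^(−k·z₁)/e^(−k·z₂) = e^{k(z₂−z₁)}
= exp(0.48 × 2.9) = exp(1.392) = 4.0229

4.02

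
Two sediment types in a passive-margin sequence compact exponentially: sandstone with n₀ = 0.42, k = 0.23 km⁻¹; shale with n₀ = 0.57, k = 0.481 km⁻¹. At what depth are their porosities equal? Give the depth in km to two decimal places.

1.22 km

Set n₀ₐ e^(−kₐd) = n₀ᵦ e^(−kᵦd) ⇒ ln(n₀ₐ/n₀ᵦ) = (kₐ − kᵦ)·d
d = ln(0.42/0.57) / (0.23 − 0.481) = -0.3054 / -0.251 = 1.217 km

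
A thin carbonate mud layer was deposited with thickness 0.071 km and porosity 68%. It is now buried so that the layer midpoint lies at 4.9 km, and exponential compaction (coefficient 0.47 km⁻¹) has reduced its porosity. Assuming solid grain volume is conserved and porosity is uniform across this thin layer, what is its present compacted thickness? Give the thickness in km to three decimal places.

Porosity at 4.9 km: φ = 0.68·exp(−0.47×4.9) = 0.0680
Solid-volume conservation: h(1−φ) = h₀(1−φ₀) ⇒ h = h₀·(1−φ₀)/(1−φ)
h = 0.071 × (1 − 0.68)/(1 − 0.0680) = 0.071 × 0.3433 = 0.0244 km

0.024 km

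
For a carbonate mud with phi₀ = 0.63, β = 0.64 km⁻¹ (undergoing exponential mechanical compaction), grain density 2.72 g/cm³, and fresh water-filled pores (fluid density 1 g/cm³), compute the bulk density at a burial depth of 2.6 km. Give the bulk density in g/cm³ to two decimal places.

Porosity at depth: phi = 0.63·exp(−0.64×2.6) = 0.63×0.1894 = 0.1193
Bulk density: ρ_b = (1−phi)ρ_g + phi·ρ_f = 0.8807×2.72 + 0.1193×1
       = 2.395 + 0.119 = 2.515 g/cm³

2.51 g/cm³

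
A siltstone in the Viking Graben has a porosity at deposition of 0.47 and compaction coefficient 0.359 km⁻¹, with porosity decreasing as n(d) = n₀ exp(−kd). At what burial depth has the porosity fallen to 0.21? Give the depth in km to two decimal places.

2.24 km

Invert Athy's law: d = ln(n₀/n) / k
d = ln(0.47/0.21) / 0.359 = ln(2.238) / 0.359 = 0.8056 / 0.359 = 2.244 km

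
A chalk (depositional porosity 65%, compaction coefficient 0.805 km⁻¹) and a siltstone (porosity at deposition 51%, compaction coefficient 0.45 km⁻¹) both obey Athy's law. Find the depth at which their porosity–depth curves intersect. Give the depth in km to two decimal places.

Set phi₀ₐ e^(−βₐZ) = phi₀ᵦ e^(−βᵦZ) ⇒ ln(phi₀ₐ/phi₀ᵦ) = (βₐ − βᵦ)·Z
Z = ln(0.65/0.51) / (0.805 − 0.45) = 0.2426 / 0.355 = 0.683 km

0.68 km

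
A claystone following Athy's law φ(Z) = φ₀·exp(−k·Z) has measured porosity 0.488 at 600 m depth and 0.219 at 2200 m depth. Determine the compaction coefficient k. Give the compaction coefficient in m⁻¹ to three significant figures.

0.000501 m⁻¹

Working in km (1 km = 1000 m; k in km⁻¹ = k in m⁻¹ × 1000):
Athy: φ(Z) = φ₀ e^(−kZ) ⇒ φ₁/φ₂ = e^{k(Z₂−Z₁)} ⇒ k = ln(φ₁/φ₂)/(Z₂−Z₁)
k = ln(0.488/0.219) / (2.2 − 0.6) = ln(2.228) / 1.6 = 0.8012 / 1.6 = 0.5008 km⁻¹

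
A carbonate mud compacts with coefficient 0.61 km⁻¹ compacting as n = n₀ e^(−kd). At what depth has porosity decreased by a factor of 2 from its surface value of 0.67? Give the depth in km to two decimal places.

n/n₀ = 1/2 ⇒ exp(−k·d) = 1/2 ⇒ d = ln(2) / k
d = 0.6931 / 0.61 = 1.136 km

1.14 km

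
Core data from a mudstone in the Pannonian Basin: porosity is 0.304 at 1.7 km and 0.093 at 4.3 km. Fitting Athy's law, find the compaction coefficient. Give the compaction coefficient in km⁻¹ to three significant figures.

Athy: n(d) = n₀ e^(−kd) ⇒ n₁/n₂ = e^{k(d₂−d₁)} ⇒ k = ln(n₁/n₂)/(d₂−d₁)
k = ln(0.304/0.093) / (4.3 − 1.7) = ln(3.269) / 2.6 = 1.1844 / 2.6 = 0.4555 km⁻¹

0.456 km⁻¹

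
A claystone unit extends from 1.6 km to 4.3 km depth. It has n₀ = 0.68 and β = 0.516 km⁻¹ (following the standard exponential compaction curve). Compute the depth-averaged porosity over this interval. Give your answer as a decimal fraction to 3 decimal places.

0.161

⟨n⟩ = (1/(Z₂−Z₁)) ∫ n₀ e^(−βZ) dZ = n₀·(e^(−β·Z₁) − e^(−β·Z₂)) / (β·(Z₂−Z₁))
e^(−0.516×1.6) = 0.4380; e^(−0.516×4.3) = 0.1087
⟨n⟩ = 0.68 × (0.4380 − 0.1087) / (0.516 × 2.7) = 0.68 × 0.2363 = 0.1607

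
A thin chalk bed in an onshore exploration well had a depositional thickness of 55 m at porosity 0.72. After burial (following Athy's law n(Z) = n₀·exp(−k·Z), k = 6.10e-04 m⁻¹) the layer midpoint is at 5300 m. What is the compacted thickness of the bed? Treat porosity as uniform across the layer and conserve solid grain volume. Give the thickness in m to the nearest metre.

Working in km (1 km = 1000 m; k in km⁻¹ = k in m⁻¹ × 1000):
Porosity at 5.3 km: n = 0.72·exp(−0.61×5.3) = 0.0284
Solid-volume conservation: h(1−n) = h₀(1−n₀) ⇒ h = h₀·(1−n₀)/(1−n)
h = 0.055 × (1 − 0.72)/(1 − 0.0284) = 0.055 × 0.2882 = 0.0159 km

16 m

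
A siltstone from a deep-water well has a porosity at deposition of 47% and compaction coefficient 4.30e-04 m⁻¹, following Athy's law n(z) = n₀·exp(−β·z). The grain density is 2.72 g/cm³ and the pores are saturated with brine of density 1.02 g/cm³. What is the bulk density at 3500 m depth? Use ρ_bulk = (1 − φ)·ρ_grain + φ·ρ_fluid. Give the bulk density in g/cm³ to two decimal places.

Working in km (1 km = 1000 m; β in km⁻¹ = β in m⁻¹ × 1000):
Porosity at depth: n = 0.47·exp(−0.43×3.5) = 0.47×0.2220 = 0.1043
Bulk density: ρ_b = (1−n)ρ_g + n·ρ_f = 0.8957×2.72 + 0.1043×1.02
       = 2.436 + 0.106 = 2.543 g/cm³

2.54 g/cm³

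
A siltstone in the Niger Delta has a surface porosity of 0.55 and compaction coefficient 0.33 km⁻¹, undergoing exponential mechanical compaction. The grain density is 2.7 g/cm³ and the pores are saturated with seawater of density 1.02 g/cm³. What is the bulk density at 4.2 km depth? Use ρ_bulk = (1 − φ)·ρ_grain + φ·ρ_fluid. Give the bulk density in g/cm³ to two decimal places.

2.47 g/cm³

Porosity at depth: phi = 0.55·exp(−0.33×4.2) = 0.55×0.2501 = 0.1375
Bulk density: ρ_b = (1−phi)ρ_g + phi·ρ_f = 0.8625×2.7 + 0.1375×1.02
       = 2.329 + 0.140 = 2.469 g/cm³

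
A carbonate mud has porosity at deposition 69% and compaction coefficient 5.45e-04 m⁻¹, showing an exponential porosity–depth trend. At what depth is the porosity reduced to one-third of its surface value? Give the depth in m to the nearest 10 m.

2020 m

Working in km (1 km = 1000 m; c in km⁻¹ = c in m⁻¹ × 1000):
n/n₀ = 1/3 ⇒ exp(−c·d) = 1/3 ⇒ d = ln(3) / c
d = 1.0986 / 0.545 = 2.016 km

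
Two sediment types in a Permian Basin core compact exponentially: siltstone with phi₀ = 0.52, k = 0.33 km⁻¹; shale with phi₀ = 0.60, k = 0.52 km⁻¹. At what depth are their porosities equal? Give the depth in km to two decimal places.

0.75 km

Set phi₀ₐ e^(−kₐd) = phi₀ᵦ e^(−kᵦd) ⇒ ln(phi₀ₐ/phi₀ᵦ) = (kₐ − kᵦ)·d
d = ln(0.52/0.6) / (0.33 − 0.52) = -0.1431 / -0.19 = 0.753 km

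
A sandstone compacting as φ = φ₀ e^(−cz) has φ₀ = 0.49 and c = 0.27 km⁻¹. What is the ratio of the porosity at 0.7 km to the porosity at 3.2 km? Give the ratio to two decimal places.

1.96

φ(z₁)/φ(z₂) = e^(−c·z₁)/e^(−c·z₂) = e^{c(z₂−z₁)}
= exp(0.27 × 2.5) = exp(0.675) = 1.9640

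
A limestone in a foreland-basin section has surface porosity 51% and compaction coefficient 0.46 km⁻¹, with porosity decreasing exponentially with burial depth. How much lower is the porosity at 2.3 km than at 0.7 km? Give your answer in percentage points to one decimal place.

φ(0.7) = 0.51·e^(−0.46×0.7) = 0.3696
φ(2.3) = 0.51·e^(−0.46×2.3) = 0.1770
Δφ = 0.3696 − 0.1770 = 0.1925

19.3 percentage points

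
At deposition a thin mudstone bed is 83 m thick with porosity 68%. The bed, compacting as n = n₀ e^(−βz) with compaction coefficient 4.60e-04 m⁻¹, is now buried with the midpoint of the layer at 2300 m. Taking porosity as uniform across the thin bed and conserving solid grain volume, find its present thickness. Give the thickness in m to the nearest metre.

Working in km (1 km = 1000 m; β in km⁻¹ = β in m⁻¹ × 1000):
Porosity at 2.3 km: n = 0.68·exp(−0.46×2.3) = 0.2361
Solid-volume conservation: h(1−n) = h₀(1−n₀) ⇒ h = h₀·(1−n₀)/(1−n)
h = 0.083 × (1 − 0.68)/(1 − 0.2361) = 0.083 × 0.4189 = 0.0348 km

35 m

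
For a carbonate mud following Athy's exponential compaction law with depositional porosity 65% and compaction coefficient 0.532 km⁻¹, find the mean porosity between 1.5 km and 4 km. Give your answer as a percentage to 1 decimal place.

16.2%

⟨phi⟩ = (1/(z₂−z₁)) ∫ phi₀ e^(−βz) dz = phi₀·(e^(−β·z₁) − e^(−β·z₂)) / (β·(z₂−z₁))
e^(−0.532×1.5) = 0.4502; e^(−0.532×4) = 0.1191
⟨phi⟩ = 0.65 × (0.4502 − 0.1191) / (0.532 × 2.5) = 0.65 × 0.2490 = 0.1618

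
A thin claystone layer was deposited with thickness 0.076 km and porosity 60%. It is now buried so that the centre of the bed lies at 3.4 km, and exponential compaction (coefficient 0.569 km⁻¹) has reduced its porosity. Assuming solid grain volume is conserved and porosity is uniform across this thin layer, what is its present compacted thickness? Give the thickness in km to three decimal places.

Porosity at 3.4 km: φ = 0.6·exp(−0.569×3.4) = 0.0867
Solid-volume conservation: h(1−φ) = h₀(1−φ₀) ⇒ h = h₀·(1−φ₀)/(1−φ)
h = 0.076 × (1 − 0.6)/(1 − 0.0867) = 0.076 × 0.4380 = 0.0333 km

0.033 km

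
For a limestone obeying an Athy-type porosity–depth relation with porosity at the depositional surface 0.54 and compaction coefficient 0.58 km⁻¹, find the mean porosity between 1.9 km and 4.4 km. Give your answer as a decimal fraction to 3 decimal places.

⟨φ⟩ = (1/(Z₂−Z₁)) ∫ φ₀ e^(−cZ) dZ = φ₀·(e^(−c·Z₁) − e^(−c·Z₂)) / (c·(Z₂−Z₁))
e^(−0.58×1.9) = 0.3322; e^(−0.58×4.4) = 0.0779
⟨φ⟩ = 0.54 × (0.3322 − 0.0779) / (0.58 × 2.5) = 0.54 × 0.1754 = 0.0947

0.095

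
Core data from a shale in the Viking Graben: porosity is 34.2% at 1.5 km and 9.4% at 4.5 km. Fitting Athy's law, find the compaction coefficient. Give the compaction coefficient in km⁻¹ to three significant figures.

0.431 km⁻¹

Athy: φ(z) = φ₀ e^(−kz) ⇒ φ₁/φ₂ = e^{k(z₂−z₁)} ⇒ k = ln(φ₁/φ₂)/(z₂−z₁)
k = ln(0.342/0.094) / (4.5 − 1.5) = ln(3.638) / 3 = 1.2915 / 3 = 0.4305 km⁻¹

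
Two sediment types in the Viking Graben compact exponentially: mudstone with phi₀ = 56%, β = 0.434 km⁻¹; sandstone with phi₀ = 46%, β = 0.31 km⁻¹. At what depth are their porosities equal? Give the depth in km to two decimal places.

1.59 km

Set phi₀ₐ e^(−βₐZ) = phi₀ᵦ e^(−βᵦZ) ⇒ ln(phi₀ₐ/phi₀ᵦ) = (βₐ − βᵦ)·Z
Z = ln(0.56/0.46) / (0.434 − 0.31) = 0.1967 / 0.124 = 1.586 km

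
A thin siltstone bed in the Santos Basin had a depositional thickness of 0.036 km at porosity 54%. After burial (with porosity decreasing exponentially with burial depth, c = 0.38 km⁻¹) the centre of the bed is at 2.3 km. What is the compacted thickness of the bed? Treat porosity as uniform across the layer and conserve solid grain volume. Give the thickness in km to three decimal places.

Porosity at 2.3 km: φ = 0.54·exp(−0.38×2.3) = 0.2253
Solid-volume conservation: h(1−φ) = h₀(1−φ₀) ⇒ h = h₀·(1−φ₀)/(1−φ)
h = 0.036 × (1 − 0.54)/(1 − 0.2253) = 0.036 × 0.5938 = 0.0214 km

0.021 km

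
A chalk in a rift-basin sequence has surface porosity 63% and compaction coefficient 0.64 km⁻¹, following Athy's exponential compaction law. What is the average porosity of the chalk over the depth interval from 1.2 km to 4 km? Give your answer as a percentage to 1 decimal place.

13.6%

⟨phi⟩ = (1/(d₂−d₁)) ∫ phi₀ e^(−βd) dd = phi₀·(e^(−β·d₁) − e^(−β·d₂)) / (β·(d₂−d₁))
e^(−0.64×1.2) = 0.4639; e^(−0.64×4) = 0.0773
⟨phi⟩ = 0.63 × (0.4639 − 0.0773) / (0.64 × 2.8) = 0.63 × 0.2158 = 0.1359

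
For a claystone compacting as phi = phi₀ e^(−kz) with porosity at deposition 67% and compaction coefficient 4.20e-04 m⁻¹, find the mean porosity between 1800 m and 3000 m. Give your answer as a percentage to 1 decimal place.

24.7%

Working in km (1 km = 1000 m; k in km⁻¹ = k in m⁻¹ × 1000):
⟨phi⟩ = (1/(z₂−z₁)) ∫ phi₀ e^(−kz) dz = phi₀·(e^(−k·z₁) − e^(−k·z₂)) / (k·(z₂−z₁))
e^(−0.42×1.8) = 0.4695; e^(−0.42×3) = 0.2837
⟨phi⟩ = 0.67 × (0.4695 − 0.2837) / (0.42 × 1.2) = 0.67 × 0.3688 = 0.2471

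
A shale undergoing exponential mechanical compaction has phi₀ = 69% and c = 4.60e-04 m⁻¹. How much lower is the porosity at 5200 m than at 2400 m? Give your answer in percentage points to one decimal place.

Working in km (1 km = 1000 m; c in km⁻¹ = c in m⁻¹ × 1000):
phi(2.4) = 0.69·e^(−0.46×2.4) = 0.2288
phi(5.2) = 0.69·e^(−0.46×5.2) = 0.0631
Δphi = 0.2288 − 0.0631 = 0.1657

16.6 percentage points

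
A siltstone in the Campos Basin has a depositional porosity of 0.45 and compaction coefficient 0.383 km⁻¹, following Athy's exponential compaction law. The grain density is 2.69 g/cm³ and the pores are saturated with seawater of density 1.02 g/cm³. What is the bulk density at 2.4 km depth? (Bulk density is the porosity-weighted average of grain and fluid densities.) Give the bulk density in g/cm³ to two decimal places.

Porosity at depth: φ = 0.45·exp(−0.383×2.4) = 0.45×0.3988 = 0.1795
Bulk density: ρ_b = (1−φ)ρ_g + φ·ρ_f = 0.8205×2.69 + 0.1795×1.02
       = 2.207 + 0.183 = 2.390 g/cm³

2.39 g/cm³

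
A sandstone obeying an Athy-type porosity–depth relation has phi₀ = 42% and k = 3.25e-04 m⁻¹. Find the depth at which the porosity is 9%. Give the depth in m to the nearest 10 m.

4740 m

Working in km (1 km = 1000 m; k in km⁻¹ = k in m⁻¹ × 1000):
Invert Athy's law: z = ln(phi₀/phi) / k
z = ln(0.42/0.09) / 0.325 = ln(4.667) / 0.325 = 1.5404 / 0.325 = 4.740 km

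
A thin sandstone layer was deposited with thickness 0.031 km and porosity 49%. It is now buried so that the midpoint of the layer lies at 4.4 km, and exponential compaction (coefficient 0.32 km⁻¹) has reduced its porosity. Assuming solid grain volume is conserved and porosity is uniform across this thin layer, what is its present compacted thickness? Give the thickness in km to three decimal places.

Porosity at 4.4 km: n = 0.49·exp(−0.32×4.4) = 0.1199
Solid-volume conservation: h(1−n) = h₀(1−n₀) ⇒ h = h₀·(1−n₀)/(1−n)
h = 0.031 × (1 − 0.49)/(1 − 0.1199) = 0.031 × 0.5795 = 0.0180 km

0.018 km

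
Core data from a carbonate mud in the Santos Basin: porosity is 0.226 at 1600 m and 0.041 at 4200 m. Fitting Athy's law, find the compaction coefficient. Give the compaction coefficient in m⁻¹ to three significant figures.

Working in km (1 km = 1000 m; k in km⁻¹ = k in m⁻¹ × 1000):
Athy: φ(d) = φ₀ e^(−kd) ⇒ φ₁/φ₂ = e^{k(d₂−d₁)} ⇒ k = ln(φ₁/φ₂)/(d₂−d₁)
k = ln(0.226/0.041) / (4.2 − 1.6) = ln(5.512) / 2.6 = 1.7070 / 2.6 = 0.6565 km⁻¹

0.000657 m⁻¹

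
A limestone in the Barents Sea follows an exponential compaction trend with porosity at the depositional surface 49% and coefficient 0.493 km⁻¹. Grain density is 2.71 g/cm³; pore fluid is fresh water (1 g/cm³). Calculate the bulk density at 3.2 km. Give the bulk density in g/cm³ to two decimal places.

2.54 g/cm³

Porosity at depth: phi = 0.49·exp(−0.493×3.2) = 0.49×0.2065 = 0.1012
Bulk density: ρ_b = (1−phi)ρ_g + phi·ρ_f = 0.8988×2.71 + 0.1012×1
       = 2.436 + 0.101 = 2.537 g/cm³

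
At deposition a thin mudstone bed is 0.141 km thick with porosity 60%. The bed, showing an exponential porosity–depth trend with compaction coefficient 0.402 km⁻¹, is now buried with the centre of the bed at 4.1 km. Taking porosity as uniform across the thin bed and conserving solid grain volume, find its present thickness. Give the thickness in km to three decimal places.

Porosity at 4.1 km: phi = 0.6·exp(−0.402×4.1) = 0.1154
Solid-volume conservation: h(1−phi) = h₀(1−phi₀) ⇒ h = h₀·(1−phi₀)/(1−phi)
h = 0.141 × (1 − 0.6)/(1 − 0.1154) = 0.141 × 0.4522 = 0.0638 km

0.064 km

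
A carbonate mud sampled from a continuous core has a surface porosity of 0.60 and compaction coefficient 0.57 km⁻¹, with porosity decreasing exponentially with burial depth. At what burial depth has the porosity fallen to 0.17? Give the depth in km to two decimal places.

Invert Athy's law: Z = ln(φ₀/φ) / β
Z = ln(0.6/0.17) / 0.57 = ln(3.529) / 0.57 = 1.2611 / 0.57 = 2.213 km

2.21 km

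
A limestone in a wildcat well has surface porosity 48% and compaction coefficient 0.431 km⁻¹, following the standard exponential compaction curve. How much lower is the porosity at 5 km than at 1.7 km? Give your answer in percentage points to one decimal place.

17.5 percentage points

phi(1.7) = 0.48·e^(−0.431×1.7) = 0.2307
phi(5) = 0.48·e^(−0.431×5) = 0.0556
Δphi = 0.2307 − 0.0556 = 0.1751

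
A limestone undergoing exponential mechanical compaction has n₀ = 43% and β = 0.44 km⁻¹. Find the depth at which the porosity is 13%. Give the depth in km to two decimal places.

2.72 km

Invert Athy's law: d = ln(n₀/n) / β
d = ln(0.43/0.13) / 0.44 = ln(3.308) / 0.44 = 1.1963 / 0.44 = 2.719 km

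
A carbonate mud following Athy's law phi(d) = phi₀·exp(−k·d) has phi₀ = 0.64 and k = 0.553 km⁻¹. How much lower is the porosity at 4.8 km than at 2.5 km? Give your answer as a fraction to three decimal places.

0.116

phi(2.5) = 0.64·e^(−0.553×2.5) = 0.1606
phi(4.8) = 0.64·e^(−0.553×4.8) = 0.0450
Δphi = 0.1606 − 0.0450 = 0.1156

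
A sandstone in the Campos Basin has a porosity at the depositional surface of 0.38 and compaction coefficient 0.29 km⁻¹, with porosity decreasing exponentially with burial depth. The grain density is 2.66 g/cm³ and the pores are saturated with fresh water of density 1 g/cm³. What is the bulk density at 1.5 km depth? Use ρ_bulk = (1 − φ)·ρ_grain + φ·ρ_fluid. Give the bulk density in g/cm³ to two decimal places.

Porosity at depth: φ = 0.38·exp(−0.29×1.5) = 0.38×0.6473 = 0.2460
Bulk density: ρ_b = (1−φ)ρ_g + φ·ρ_f = 0.7540×2.66 + 0.2460×1
       = 2.006 + 0.246 = 2.252 g/cm³

2.25 g/cm³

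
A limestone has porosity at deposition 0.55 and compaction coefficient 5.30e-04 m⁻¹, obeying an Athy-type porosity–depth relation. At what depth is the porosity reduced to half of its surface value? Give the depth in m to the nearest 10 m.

Working in km (1 km = 1000 m; k in km⁻¹ = k in m⁻¹ × 1000):
phi/phi₀ = 1/2 ⇒ exp(−k·Z) = 1/2 ⇒ Z = ln(2) / k
Z = 0.6931 / 0.53 = 1.308 km

1310 m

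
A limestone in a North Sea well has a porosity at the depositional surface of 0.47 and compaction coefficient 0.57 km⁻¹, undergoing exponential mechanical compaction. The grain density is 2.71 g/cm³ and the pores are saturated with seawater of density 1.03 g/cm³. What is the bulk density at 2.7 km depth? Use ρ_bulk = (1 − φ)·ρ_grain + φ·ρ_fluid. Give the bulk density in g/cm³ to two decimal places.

2.54 g/cm³

Porosity at depth: φ = 0.47·exp(−0.57×2.7) = 0.47×0.2146 = 0.1009
Bulk density: ρ_b = (1−φ)ρ_g + φ·ρ_f = 0.8991×2.71 + 0.1009×1.03
       = 2.437 + 0.104 = 2.541 g/cm³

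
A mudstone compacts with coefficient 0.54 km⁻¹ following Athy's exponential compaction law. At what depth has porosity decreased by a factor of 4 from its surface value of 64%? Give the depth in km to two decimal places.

2.57 km

n/n₀ = 1/4 ⇒ exp(−c·d) = 1/4 ⇒ d = ln(4) / c
d = 1.3863 / 0.54 = 2.567 km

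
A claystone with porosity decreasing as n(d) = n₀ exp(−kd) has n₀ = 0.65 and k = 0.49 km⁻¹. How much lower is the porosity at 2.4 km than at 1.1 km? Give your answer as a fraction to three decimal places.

n(1.1) = 0.65·e^(−0.49×1.1) = 0.3792
n(2.4) = 0.65·e^(−0.49×2.4) = 0.2005
Δn = 0.3792 − 0.2005 = 0.1786

0.179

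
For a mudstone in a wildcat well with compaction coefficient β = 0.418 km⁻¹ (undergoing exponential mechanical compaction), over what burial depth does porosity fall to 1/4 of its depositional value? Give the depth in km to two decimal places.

n/n₀ = 1/4 ⇒ exp(−β·z) = 1/4 ⇒ z = ln(4) / β
z = 1.3863 / 0.418 = 3.316 km

3.32 km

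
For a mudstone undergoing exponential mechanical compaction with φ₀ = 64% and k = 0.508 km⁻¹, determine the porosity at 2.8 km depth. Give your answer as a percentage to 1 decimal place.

15.4%

φ = φ₀·exp(−k·d) = 0.64 × exp(−0.508 × 2.8) = 0.64 × exp(−1.422)
  = 0.64 × 0.2411 = 0.1543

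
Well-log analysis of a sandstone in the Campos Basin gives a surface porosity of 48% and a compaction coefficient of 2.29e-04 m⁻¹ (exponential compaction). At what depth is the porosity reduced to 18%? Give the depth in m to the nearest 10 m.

4280 m

Working in km (1 km = 1000 m; β in km⁻¹ = β in m⁻¹ × 1000):
Invert Athy's law: d = ln(phi₀/phi) / β
d = ln(0.48/0.18) / 0.229 = ln(2.667) / 0.229 = 0.9808 / 0.229 = 4.283 km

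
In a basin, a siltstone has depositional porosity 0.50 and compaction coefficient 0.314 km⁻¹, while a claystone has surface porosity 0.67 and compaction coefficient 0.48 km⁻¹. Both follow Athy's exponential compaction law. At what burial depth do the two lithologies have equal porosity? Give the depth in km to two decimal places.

Set n₀ₐ e^(−cₐz) = n₀ᵦ e^(−cᵦz) ⇒ ln(n₀ₐ/n₀ᵦ) = (cₐ − cᵦ)·z
z = ln(0.5/0.67) / (0.314 − 0.48) = -0.2927 / -0.166 = 1.763 km

1.76 km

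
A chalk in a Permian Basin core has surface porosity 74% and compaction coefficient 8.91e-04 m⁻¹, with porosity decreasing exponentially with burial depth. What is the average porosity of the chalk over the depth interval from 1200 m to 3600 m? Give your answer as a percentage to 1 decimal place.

Working in km (1 km = 1000 m; β in km⁻¹ = β in m⁻¹ × 1000):
⟨n⟩ = (1/(z₂−z₁)) ∫ n₀ e^(−βz) dz = n₀·(e^(−β·z₁) − e^(−β·z₂)) / (β·(z₂−z₁))
e^(−0.891×1.2) = 0.3433; e^(−0.891×3.6) = 0.0405
⟨n⟩ = 0.74 × (0.3433 − 0.0405) / (0.891 × 2.4) = 0.74 × 0.1416 = 0.1048

10.5%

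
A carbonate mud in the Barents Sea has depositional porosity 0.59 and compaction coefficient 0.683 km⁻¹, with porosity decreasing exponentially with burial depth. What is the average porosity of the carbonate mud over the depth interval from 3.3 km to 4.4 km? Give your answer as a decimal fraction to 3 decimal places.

⟨φ⟩ = (1/(z₂−z₁)) ∫ φ₀ e^(−kz) dz = φ₀·(e^(−k·z₁) − e^(−k·z₂)) / (k·(z₂−z₁))
e^(−0.683×3.3) = 0.1050; e^(−0.683×4.4) = 0.0495
⟨φ⟩ = 0.59 × (0.1050 − 0.0495) / (0.683 × 1.1) = 0.59 × 0.0738 = 0.0436

0.044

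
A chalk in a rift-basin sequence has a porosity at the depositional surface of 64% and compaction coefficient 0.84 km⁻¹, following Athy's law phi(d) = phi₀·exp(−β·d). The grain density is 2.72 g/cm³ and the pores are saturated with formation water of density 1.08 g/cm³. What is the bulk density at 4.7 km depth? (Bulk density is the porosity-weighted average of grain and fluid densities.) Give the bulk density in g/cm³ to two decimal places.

Porosity at depth: phi = 0.64·exp(−0.84×4.7) = 0.64×0.0193 = 0.0123
Bulk density: ρ_b = (1−phi)ρ_g + phi·ρ_f = 0.9877×2.72 + 0.0123×1.08
       = 2.686 + 0.013 = 2.700 g/cm³

2.70 g/cm³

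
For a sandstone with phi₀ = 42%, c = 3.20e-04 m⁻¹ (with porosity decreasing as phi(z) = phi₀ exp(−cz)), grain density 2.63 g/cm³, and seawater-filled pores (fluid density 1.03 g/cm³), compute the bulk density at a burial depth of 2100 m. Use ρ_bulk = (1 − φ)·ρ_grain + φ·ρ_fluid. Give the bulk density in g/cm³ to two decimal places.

2.29 g/cm³

Working in km (1 km = 1000 m; c in km⁻¹ = c in m⁻¹ × 1000):
Porosity at depth: phi = 0.42·exp(−0.32×2.1) = 0.42×0.5107 = 0.2145
Bulk density: ρ_b = (1−phi)ρ_g + phi·ρ_f = 0.7855×2.63 + 0.2145×1.03
       = 2.066 + 0.221 = 2.287 g/cm³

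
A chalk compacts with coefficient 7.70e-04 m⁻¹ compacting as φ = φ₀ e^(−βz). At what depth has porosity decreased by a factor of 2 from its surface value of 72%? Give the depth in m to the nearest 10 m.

Working in km (1 km = 1000 m; β in km⁻¹ = β in m⁻¹ × 1000):
φ/φ₀ = 1/2 ⇒ exp(−β·z) = 1/2 ⇒ z = ln(2) / β
z = 0.6931 / 0.77 = 0.900 km

900 m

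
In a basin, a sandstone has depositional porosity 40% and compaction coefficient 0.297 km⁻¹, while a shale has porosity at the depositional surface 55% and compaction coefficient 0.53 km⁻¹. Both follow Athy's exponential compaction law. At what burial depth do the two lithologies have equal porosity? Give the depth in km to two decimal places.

Set φ₀ₐ e^(−kₐd) = φ₀ᵦ e^(−kᵦd) ⇒ ln(φ₀ₐ/φ₀ᵦ) = (kₐ − kᵦ)·d
d = ln(0.4/0.55) / (0.297 − 0.53) = -0.3185 / -0.233 = 1.367 km

1.37 km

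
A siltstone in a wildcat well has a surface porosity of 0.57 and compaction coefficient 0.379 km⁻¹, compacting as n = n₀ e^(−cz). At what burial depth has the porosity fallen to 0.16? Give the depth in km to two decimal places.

3.35 km

Invert Athy's law: z = ln(n₀/n) / c
z = ln(0.57/0.16) / 0.379 = ln(3.562) / 0.379 = 1.2705 / 0.379 = 3.352 km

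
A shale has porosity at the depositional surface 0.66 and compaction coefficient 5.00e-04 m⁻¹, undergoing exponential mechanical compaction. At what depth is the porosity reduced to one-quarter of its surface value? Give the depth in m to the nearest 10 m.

2770 m

Working in km (1 km = 1000 m; β in km⁻¹ = β in m⁻¹ × 1000):
n/n₀ = 1/4 ⇒ exp(−β·z) = 1/4 ⇒ z = ln(4) / β
z = 1.3863 / 0.5 = 2.773 km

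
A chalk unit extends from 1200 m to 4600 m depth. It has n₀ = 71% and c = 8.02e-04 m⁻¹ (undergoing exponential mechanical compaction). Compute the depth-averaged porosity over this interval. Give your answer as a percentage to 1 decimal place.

9.3%

Working in km (1 km = 1000 m; c in km⁻¹ = c in m⁻¹ × 1000):
⟨n⟩ = (1/(d₂−d₁)) ∫ n₀ e^(−cd) dd = n₀·(e^(−c·d₁) − e^(−c·d₂)) / (c·(d₂−d₁))
e^(−0.802×1.2) = 0.3820; e^(−0.802×4.6) = 0.0250
⟨n⟩ = 0.71 × (0.3820 − 0.0250) / (0.802 × 3.4) = 0.71 × 0.1309 = 0.0930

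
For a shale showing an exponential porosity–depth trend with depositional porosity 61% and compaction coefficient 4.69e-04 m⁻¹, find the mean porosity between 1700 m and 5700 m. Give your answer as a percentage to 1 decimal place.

12.4%

Working in km (1 km = 1000 m; β in km⁻¹ = β in m⁻¹ × 1000):
⟨n⟩ = (1/(z₂−z₁)) ∫ n₀ e^(−βz) dz = n₀·(e^(−β·z₁) − e^(−β·z₂)) / (β·(z₂−z₁))
e^(−0.469×1.7) = 0.4505; e^(−0.469×5.7) = 0.0690
⟨n⟩ = 0.61 × (0.4505 − 0.0690) / (0.469 × 4) = 0.61 × 0.2034 = 0.1241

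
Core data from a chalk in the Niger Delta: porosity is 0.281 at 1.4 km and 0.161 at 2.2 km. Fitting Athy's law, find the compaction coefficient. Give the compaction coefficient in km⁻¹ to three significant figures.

Athy: phi(d) = phi₀ e^(−βd) ⇒ phi₁/phi₂ = e^{β(d₂−d₁)} ⇒ β = ln(phi₁/phi₂)/(d₂−d₁)
β = ln(0.281/0.161) / (2.2 − 1.4) = ln(1.745) / 0.8 = 0.5570 / 0.8 = 0.6962 km⁻¹

0.696 km⁻¹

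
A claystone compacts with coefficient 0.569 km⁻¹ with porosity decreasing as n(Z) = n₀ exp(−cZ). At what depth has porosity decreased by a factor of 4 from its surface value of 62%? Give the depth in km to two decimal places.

2.44 km

n/n₀ = 1/4 ⇒ exp(−c·Z) = 1/4 ⇒ Z = ln(4) / c
Z = 1.3863 / 0.569 = 2.436 km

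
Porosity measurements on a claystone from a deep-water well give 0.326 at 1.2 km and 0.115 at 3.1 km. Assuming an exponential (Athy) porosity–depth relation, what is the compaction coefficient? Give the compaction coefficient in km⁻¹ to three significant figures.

0.548 km⁻¹

Athy: n(z) = n₀ e^(−βz) ⇒ n₁/n₂ = e^{β(z₂−z₁)} ⇒ β = ln(n₁/n₂)/(z₂−z₁)
β = ln(0.326/0.115) / (3.1 − 1.2) = ln(2.835) / 1.9 = 1.0420 / 1.9 = 0.5484 km⁻¹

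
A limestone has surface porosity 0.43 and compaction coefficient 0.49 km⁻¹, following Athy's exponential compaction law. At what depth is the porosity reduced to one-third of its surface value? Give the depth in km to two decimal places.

2.24 km

phi/phi₀ = 1/3 ⇒ exp(−c·Z) = 1/3 ⇒ Z = ln(3) / c
Z = 1.0986 / 0.49 = 2.242 km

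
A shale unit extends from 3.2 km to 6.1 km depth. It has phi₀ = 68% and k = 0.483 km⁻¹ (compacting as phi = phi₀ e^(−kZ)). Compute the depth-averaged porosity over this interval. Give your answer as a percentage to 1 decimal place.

⟨phi⟩ = (1/(Z₂−Z₁)) ∫ phi₀ e^(−kZ) dZ = phi₀·(e^(−k·Z₁) − e^(−k·Z₂)) / (k·(Z₂−Z₁))
e^(−0.483×3.2) = 0.2132; e^(−0.483×6.1) = 0.0525
⟨phi⟩ = 0.68 × (0.2132 − 0.0525) / (0.483 × 2.9) = 0.68 × 0.1147 = 0.0780

7.8%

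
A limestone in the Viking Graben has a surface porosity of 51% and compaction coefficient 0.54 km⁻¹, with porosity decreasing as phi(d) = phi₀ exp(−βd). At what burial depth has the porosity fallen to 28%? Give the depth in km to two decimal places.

Invert Athy's law: d = ln(phi₀/phi) / β
d = ln(0.51/0.28) / 0.54 = ln(1.821) / 0.54 = 0.5996 / 0.54 = 1.110 km

1.11 km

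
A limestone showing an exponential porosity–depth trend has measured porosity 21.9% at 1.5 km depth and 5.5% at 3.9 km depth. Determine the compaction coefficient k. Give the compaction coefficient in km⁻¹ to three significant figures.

Athy: n(Z) = n₀ e^(−kZ) ⇒ n₁/n₂ = e^{k(Z₂−Z₁)} ⇒ k = ln(n₁/n₂)/(Z₂−Z₁)
k = ln(0.219/0.055) / (3.9 − 1.5) = ln(3.982) / 2.4 = 1.3817 / 2.4 = 0.5757 km⁻¹

0.576 km⁻¹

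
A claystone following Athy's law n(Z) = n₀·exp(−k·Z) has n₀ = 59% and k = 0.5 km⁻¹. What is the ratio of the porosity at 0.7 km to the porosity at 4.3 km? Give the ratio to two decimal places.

n(Z₁)/n(Z₂) = e^(−k·Z₁)/e^(−k·Z₂) = e^{k(Z₂−Z₁)}
= exp(0.5 × 3.6) = exp(1.8) = 6.0496

6.05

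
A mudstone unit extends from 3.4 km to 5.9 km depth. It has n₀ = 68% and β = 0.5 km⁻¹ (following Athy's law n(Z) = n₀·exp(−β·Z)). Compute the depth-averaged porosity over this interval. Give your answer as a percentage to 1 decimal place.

7.1%

⟨n⟩ = (1/(Z₂−Z₁)) ∫ n₀ e^(−βZ) dZ = n₀·(e^(−β·Z₁) − e^(−β·Z₂)) / (β·(Z₂−Z₁))
e^(−0.5×3.4) = 0.1827; e^(−0.5×5.9) = 0.0523
⟨n⟩ = 0.68 × (0.1827 − 0.0523) / (0.5 × 2.5) = 0.68 × 0.1043 = 0.0709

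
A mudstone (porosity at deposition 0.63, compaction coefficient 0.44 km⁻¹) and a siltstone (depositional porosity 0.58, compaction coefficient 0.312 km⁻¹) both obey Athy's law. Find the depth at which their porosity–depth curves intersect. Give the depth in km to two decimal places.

Set n₀ₐ e^(−βₐd) = n₀ᵦ e^(−βᵦd) ⇒ ln(n₀ₐ/n₀ᵦ) = (βₐ − βᵦ)·d
d = ln(0.63/0.58) / (0.44 − 0.312) = 0.0827 / 0.128 = 0.646 km

0.65 km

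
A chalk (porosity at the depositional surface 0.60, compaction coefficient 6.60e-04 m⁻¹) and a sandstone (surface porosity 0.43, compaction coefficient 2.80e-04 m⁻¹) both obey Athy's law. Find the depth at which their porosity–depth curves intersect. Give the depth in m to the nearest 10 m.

Working in km (1 km = 1000 m; β in km⁻¹ = β in m⁻¹ × 1000):
Set φ₀ₐ e^(−βₐz) = φ₀ᵦ e^(−βᵦz) ⇒ ln(φ₀ₐ/φ₀ᵦ) = (βₐ − βᵦ)·z
z = ln(0.6/0.43) / (0.66 − 0.28) = 0.3331 / 0.38 = 0.877 km

880 m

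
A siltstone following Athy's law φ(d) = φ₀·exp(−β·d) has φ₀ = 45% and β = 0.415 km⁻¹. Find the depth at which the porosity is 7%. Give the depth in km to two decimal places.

4.48 km

Invert Athy's law: d = ln(φ₀/φ) / β
d = ln(0.45/0.07) / 0.415 = ln(6.429) / 0.415 = 1.8608 / 0.415 = 4.484 km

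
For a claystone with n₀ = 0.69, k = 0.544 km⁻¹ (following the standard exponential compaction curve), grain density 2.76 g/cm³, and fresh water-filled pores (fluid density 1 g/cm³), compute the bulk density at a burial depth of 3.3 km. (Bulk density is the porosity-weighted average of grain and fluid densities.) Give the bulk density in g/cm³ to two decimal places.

2.56 g/cm³

Porosity at depth: n = 0.69·exp(−0.544×3.3) = 0.69×0.1661 = 0.1146
Bulk density: ρ_b = (1−n)ρ_g + n·ρ_f = 0.8854×2.76 + 0.1146×1
       = 2.444 + 0.115 = 2.558 g/cm³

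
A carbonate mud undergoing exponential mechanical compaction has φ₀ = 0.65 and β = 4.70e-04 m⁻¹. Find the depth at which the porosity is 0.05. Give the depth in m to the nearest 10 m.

5460 m

Working in km (1 km = 1000 m; β in km⁻¹ = β in m⁻¹ × 1000):
Invert Athy's law: d = ln(φ₀/φ) / β
d = ln(0.65/0.05) / 0.47 = ln(13) / 0.47 = 2.5649 / 0.47 = 5.457 km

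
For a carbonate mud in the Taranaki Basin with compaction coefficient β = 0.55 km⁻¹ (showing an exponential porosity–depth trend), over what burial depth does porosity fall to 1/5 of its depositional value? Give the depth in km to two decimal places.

2.93 km

φ/φ₀ = 1/5 ⇒ exp(−β·d) = 1/5 ⇒ d = ln(5) / β
d = 1.6094 / 0.55 = 2.926 km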